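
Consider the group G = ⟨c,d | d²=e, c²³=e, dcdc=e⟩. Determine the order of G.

Enumerate words in the generators, reducing via the relations: the distinct elements are
  {c, d, e, cd, c², c³, c⁴, c⁵, c⁶, c⁷, c⁸, c⁹, c²d, c²², c²¹, c²⁰, c³d, c¹², c¹³, c¹¹, c¹⁰, c¹⁴, c¹⁵, c¹⁶, c¹⁷, c¹⁸, c¹⁹, c⁴d, c⁵d, c⁶d, c⁷d, c⁸d, c⁹d, c²²d, c²¹d, c²⁰d, c¹²d, c¹³d, c¹¹d, c¹⁰d, c¹⁴d, c¹⁵d, c¹⁶d, c¹⁷d, c¹⁸d, c¹⁹d}.
No further products give new elements, so |G| = 46.

Answer: 46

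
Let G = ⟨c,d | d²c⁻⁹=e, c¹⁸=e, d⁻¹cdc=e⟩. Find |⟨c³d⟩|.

|⟨c³d⟩| equals the order of c³d. Compute successive powers until reaching e:
  (c³d)¹ = c³d, (c³d)² = c⁹, (c³d)³ = c³d⁻¹, (c³d)⁴ = e.
The smallest positive k with (c³d)ᵏ = e is 4, so |⟨c³d⟩| = 4.

Answer: 4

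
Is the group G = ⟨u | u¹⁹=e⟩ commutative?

G has a single generator, so G is cyclic and hence abelian.

Answer: Yes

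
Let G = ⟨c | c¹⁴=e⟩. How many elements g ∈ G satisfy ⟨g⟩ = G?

G is cyclic of order 14. An element generates G iff its order is 14, and a cyclic group of order 14 has exactly φ(14) = 6 such elements.

Answer: 6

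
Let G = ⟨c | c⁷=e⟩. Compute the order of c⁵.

Compute successive powers until reaching e:
  (c⁵)¹ = c⁵, (c⁵)² = c³, (c⁵)³ = c, (c⁵)⁴ = c⁶, (c⁵)⁵ = c⁴, (c⁵)⁶ = c², (c⁵)⁷ = e.
The smallest positive k with (c⁵)ᵏ = e is 7.

Answer: 7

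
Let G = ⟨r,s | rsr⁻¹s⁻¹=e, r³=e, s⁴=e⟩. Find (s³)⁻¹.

The order of (s³) is 4 (smallest k with (s³)ᵏ = e), so (s³)⁻¹ = (s³)³ = s.
Check: (s³) · s → (s³) · s = e, giving e as required.

Answer: s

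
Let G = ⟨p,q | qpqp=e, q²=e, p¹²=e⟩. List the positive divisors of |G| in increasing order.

|G| = 24 = 2³ · 3. By Lagrange's theorem the order of any subgroup divides 24; the divisors of 24 are 1, 2, 3, 4, 6, 8, 12, 24.

Answer: 1, 2, 3, 4, 6, 8, 12, 24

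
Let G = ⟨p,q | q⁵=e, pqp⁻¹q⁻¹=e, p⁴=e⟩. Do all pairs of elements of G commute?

Each pair of generators commutes: p·q = pq = q·p. Since the generators pairwise commute, every element of G commutes with every other, so G is abelian.

Answer: Yes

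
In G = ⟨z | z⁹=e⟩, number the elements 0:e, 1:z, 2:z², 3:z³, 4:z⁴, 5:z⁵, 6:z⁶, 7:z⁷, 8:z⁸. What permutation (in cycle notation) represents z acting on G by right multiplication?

(0 1 2 3 4 5 6 7 8)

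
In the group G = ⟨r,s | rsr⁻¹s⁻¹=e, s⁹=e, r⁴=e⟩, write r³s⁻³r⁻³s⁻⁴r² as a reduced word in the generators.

Multiply left to right, reducing at each step:
  (r³) · s⁻³ = r³s⁶
  (r³s⁶) · r⁻³ = s⁶
  (s⁶) · s⁻⁴ = s²
  (s²) · r² = r²s²

Answer: r²s²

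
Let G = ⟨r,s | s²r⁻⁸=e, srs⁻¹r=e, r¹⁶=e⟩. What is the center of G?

An element z ∈ Z(G) iff z commutes with every generator.
For example r⁸ is central: (r⁸)·r = r⁹ = r·(r⁸); (r⁸)·s = s⁻¹ = s·(r⁸).
Whereas r ∉ Z(G) since r·s = rs ≠ r⁷s⁻¹ = s·r.
Checking each of the 32 elements this way gives Z(G) = {e, r⁸}, of order 2.

Answer: {e, r⁸}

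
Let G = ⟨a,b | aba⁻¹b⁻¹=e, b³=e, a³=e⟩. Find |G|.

Enumerate words in the generators, reducing via the relations: the distinct elements are
  {a, b, e, ab, a², b², ab², a²b, a²b²}.
No further products give new elements, so |G| = 9.

Answer: 9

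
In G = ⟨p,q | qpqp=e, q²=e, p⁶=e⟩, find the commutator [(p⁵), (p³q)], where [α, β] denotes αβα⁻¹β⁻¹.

[(p⁵), (p³q)] = (p⁵)·(p³q)·(p⁵)⁻¹·(p³q)⁻¹.
  (p⁵) · (p³q) = p²q
  (p²q) · p = pq
  (pq) · (p³q) = p⁴

Answer: p⁴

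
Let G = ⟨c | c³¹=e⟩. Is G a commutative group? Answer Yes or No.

G has a single generator, so G is cyclic and hence abelian.

Answer: Yes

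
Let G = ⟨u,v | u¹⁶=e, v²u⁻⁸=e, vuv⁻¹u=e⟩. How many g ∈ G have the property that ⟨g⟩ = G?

⟨g⟩ = G would require ord(g) = |G| = 32, but the maximum element order in G is 16 < 32. So G is not cyclic and no single element generates it: the count is 0.

Answer: 0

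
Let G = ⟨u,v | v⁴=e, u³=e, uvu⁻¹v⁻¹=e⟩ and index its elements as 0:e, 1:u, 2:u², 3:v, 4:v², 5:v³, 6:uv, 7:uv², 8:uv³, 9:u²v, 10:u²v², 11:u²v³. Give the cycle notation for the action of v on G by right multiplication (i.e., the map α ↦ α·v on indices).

(0 3 4 5)(1 6 7 8)(2 9 10 11)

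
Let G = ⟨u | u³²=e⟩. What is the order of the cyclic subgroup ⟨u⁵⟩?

|⟨u⁵⟩| equals the order of u⁵. Compute successive powers until reaching e:
  (u⁵)¹ = u⁵, (u⁵)² = u¹⁰, (u⁵)³ = u¹⁵, (u⁵)⁴ = u²⁰, (u⁵)⁵ = u²⁵, (u⁵)⁶ = u³⁰, (u⁵)⁷ = u³, (u⁵)⁸ = u⁸, (u⁵)⁹ = u¹³, (u⁵)¹⁰ = u¹⁸, (u⁵)¹¹ = u²³, (u⁵)¹² = u²⁸, (u⁵)¹³ = u, (u⁵)¹⁴ = u⁶, (u⁵)¹⁵ = u¹¹, (u⁵)¹⁶ = u¹⁶, (u⁵)¹⁷ = u²¹, (u⁵)¹⁸ = u²⁶, (u⁵)¹⁹ = u³¹, (u⁵)²⁰ = u⁴, (u⁵)²¹ = u⁹, (u⁵)²² = u¹⁴, (u⁵)²³ = u¹⁹, (u⁵)²⁴ = u²⁴, (u⁵)²⁵ = u²⁹, (u⁵)²⁶ = u², (u⁵)²⁷ = u⁷, (u⁵)²⁸ = u¹², (u⁵)²⁹ = u¹⁷, (u⁵)³⁰ = u²², (u⁵)³¹ = u²⁷, (u⁵)³² = e.
The smallest positive k with (u⁵)ᵏ = e is 32, so |⟨u⁵⟩| = 32.

Answer: 32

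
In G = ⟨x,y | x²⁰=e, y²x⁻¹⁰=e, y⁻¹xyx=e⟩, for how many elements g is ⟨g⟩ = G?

⟨g⟩ = G would require ord(g) = |G| = 40, but the maximum element order in G is 20 < 40. So G is not cyclic and no single element generates it: the count is 0.

Answer: 0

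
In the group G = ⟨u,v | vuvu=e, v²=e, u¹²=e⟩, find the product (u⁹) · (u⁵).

Compute (u⁹) · (u⁵) by multiplying left to right and reducing via the relations at each step:
  (u⁹) · u⁵ = u²

Answer: u²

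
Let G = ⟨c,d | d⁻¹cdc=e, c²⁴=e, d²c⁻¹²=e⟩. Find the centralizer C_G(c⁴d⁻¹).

⟨c⁴d⁻¹⟩ ⊆ C_G(c⁴d⁻¹) since powers of c⁴d⁻¹ commute with c⁴d⁻¹; so |C_G(c⁴d⁻¹)| ≥ |⟨c⁴d⁻¹⟩| = 4.
By orbit–stabilizer, |C_G(c⁴d⁻¹)| = |G| / |conj. class of c⁴d⁻¹| = 48 / 12 = 4.
The 4 elements commuting with c⁴d⁻¹ are {e, c¹², c⁴d, c⁴d⁻¹}.

Answer: {e, c¹², c⁴d, c⁴d⁻¹}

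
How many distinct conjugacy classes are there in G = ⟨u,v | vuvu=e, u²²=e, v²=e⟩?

The conjugacy classes (representative and size) are:
  [e] (size 1), [u] (size 2), [u²] (size 2), [u¹⁹] (size 2), [u⁴] (size 2), [u⁵] (size 2), [u⁶] (size 2), [u⁷] (size 2), [u⁸] (size 2), [u¹³] (size 2), [u¹⁰] (size 2), [u¹¹] (size 1), [u⁶v] (size 11), [uv] (size 11).
Class equation: 1 + 2 + 2 + 2 + 2 + 2 + 2 + 2 + 2 + 2 + 2 + 1 + 11 + 11 = 44 = |G|. So G has 14 conjugacy classes.

Answer: 14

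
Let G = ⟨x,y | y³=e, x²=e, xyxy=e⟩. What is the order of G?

Enumerate words in the generators, reducing via the relations: the distinct elements are
  {e, x, y, xy, y², xy²}.
No further products give new elements, so |G| = 6.

Answer: 6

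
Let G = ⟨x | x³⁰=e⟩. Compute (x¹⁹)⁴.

Compute successive powers of (x¹⁹), reducing at each step:
  (x¹⁹)²: (x¹⁹) · x¹⁹ = x⁸
  (x¹⁹)³: (x⁸) · x¹⁹ = x²⁷
  (x¹⁹)⁴: (x²⁷) · x¹⁹ = x¹⁶

Answer: x¹⁶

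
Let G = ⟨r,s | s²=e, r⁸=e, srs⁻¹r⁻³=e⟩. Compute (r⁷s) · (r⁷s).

Compute (r⁷s) · (r⁷s) by multiplying left to right and reducing via the relations at each step:
  (r⁷s) · r⁷ = r⁴s
  (r⁴s) · s = r⁴

Answer: r⁴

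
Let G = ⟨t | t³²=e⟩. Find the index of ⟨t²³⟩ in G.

First find ord(t²³) by computing successive powers:
  (t²³)¹ = t²³, (t²³)² = t¹⁴, (t²³)³ = t⁵, (t²³)⁴ = t²⁸, (t²³)⁵ = t¹⁹, (t²³)⁶ = t¹⁰, (t²³)⁷ = t, (t²³)⁸ = t²⁴, (t²³)⁹ = t¹⁵, (t²³)¹⁰ = t⁶, (t²³)¹¹ = t²⁹, (t²³)¹² = t²⁰, (t²³)¹³ = t¹¹, (t²³)¹⁴ = t², (t²³)¹⁵ = t²⁵, (t²³)¹⁶ = t¹⁶, (t²³)¹⁷ = t⁷, (t²³)¹⁸ = t³⁰, (t²³)¹⁹ = t²¹, (t²³)²⁰ = t¹², (t²³)²¹ = t³, (t²³)²² = t²⁶, (t²³)²³ = t¹⁷, (t²³)²⁴ = t⁸, (t²³)²⁵ = t³¹, (t²³)²⁶ = t²², (t²³)²⁷ = t¹³, (t²³)²⁸ = t⁴, (t²³)²⁹ = t²⁷, (t²³)³⁰ = t¹⁸, (t²³)³¹ = t⁹, (t²³)³² = e.
So |⟨t²³⟩| = ord(t²³) = 32. With |G| = 32, by Lagrange [G : ⟨t²³⟩] = 32/32 = 1.

Answer: 1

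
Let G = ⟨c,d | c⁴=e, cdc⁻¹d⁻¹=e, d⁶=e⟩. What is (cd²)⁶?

Compute successive powers of (cd²), reducing at each step:
  (cd²)²: (cd²) · c = c²d²;   (c²d²) · d² = c²d⁴
  (cd²)³: (c²d⁴) · c = c³d⁴;   (c³d⁴) · d² = c³
  (cd²)⁴: (c³) · c = e;   e · d² = d²
  (cd²)⁵: (d²) · c = cd²;   (cd²) · d² = cd⁴
  (cd²)⁶: (cd⁴) · c = c²d⁴;   (c²d⁴) · d² = c²

Answer: c²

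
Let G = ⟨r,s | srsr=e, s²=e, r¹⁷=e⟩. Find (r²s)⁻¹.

The order of (r²s) is 2 (smallest k with (r²s)ᵏ = e), so (r²s)⁻¹ = (r²s)¹ = r²s.
Check: (r²s) · (r²s) → (r²s) · r² = s;   s · s = e, giving e as required.

Answer: r²s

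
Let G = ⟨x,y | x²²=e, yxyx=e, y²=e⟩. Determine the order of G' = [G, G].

G' = [G, G] is generated by all commutators. The generator-pair commutators are: [x, y] = x².
The subgroup they normally generate is {e, x², x⁴, x⁶, x⁸, x¹⁰, x¹², x¹⁴, x¹⁶, x¹⁸, x²⁰}, of order 11.
Check: |G/G'| = 44/11 = 4 is the order of the abelianisation.

Answer: 11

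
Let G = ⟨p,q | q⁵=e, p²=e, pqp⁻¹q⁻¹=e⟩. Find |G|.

Enumerate words in the generators, reducing via the relations: the distinct elements are
  {e, p, q, pq, q², q³, q⁴, pq², pq³, pq⁴}.
No further products give new elements, so |G| = 10.

Answer: 10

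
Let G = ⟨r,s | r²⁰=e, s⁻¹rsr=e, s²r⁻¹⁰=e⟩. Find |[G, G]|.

G' = [G, G] is generated by all commutators. The generator-pair commutators are: [r, s] = r².
The subgroup they normally generate is {e, r², r⁴, r⁶, r⁸, r¹⁰, r¹², r¹⁴, r¹⁶, r¹⁸}, of order 10.
Check: |G/G'| = 40/10 = 4 is the order of the abelianisation.

Answer: 10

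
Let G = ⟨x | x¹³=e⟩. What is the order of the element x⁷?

Compute successive powers until reaching e:
  (x⁷)¹ = x⁷, (x⁷)² = x, (x⁷)³ = x⁸, (x⁷)⁴ = x², (x⁷)⁵ = x⁹, (x⁷)⁶ = x³, (x⁷)⁷ = x¹⁰, (x⁷)⁸ = x⁴, (x⁷)⁹ = x¹¹, (x⁷)¹⁰ = x⁵, (x⁷)¹¹ = x¹², (x⁷)¹² = x⁶, (x⁷)¹³ = e.
The smallest positive k with (x⁷)ᵏ = e is 13.

Answer: 13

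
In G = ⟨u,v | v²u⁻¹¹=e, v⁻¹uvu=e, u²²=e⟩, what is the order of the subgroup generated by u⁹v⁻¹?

|⟨u⁹v⁻¹⟩| equals the order of u⁹v⁻¹. Compute successive powers until reaching e:
  (u⁹v⁻¹)¹ = u⁹v⁻¹, (u⁹v⁻¹)² = u¹¹, (u⁹v⁻¹)³ = u⁹v, (u⁹v⁻¹)⁴ = e.
The smallest positive k with (u⁹v⁻¹)ᵏ = e is 4, so |⟨u⁹v⁻¹⟩| = 4.

Answer: 4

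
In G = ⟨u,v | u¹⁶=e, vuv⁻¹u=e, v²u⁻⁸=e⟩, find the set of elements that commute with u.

⟨u⟩ ⊆ C_G(u) since powers of u commute with u; so |C_G(u)| ≥ |⟨u⟩| = 16.
By orbit–stabilizer, |C_G(u)| = |G| / |conj. class of u| = 32 / 2 = 16.
The 16 elements commuting with u are {e, u, u², u³, u⁴, u⁵, u⁶, u⁷, u⁸, u⁹, u¹⁰, u¹¹, u¹², u¹³, u¹⁴, u¹⁵}.

Answer: {e, u, u², u³, u⁴, u⁵, u⁶, u⁷, u⁸, u⁹, u¹⁰, u¹¹, u¹², u¹³, u¹⁴, u¹⁵}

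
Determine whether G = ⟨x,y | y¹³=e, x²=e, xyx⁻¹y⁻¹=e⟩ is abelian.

Each pair of generators commutes: x·y = xy = y·x. Since the generators pairwise commute, every element of G commutes with every other, so G is abelian.

Answer: Yes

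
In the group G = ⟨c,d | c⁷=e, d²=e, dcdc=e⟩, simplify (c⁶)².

Compute successive powers of (c⁶), reducing at each step:
  (c⁶)²: (c⁶) · c⁶ = c⁵

Answer: c⁵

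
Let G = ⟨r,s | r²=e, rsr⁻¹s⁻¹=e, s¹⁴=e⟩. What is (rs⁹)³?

Compute successive powers of (rs⁹), reducing at each step:
  (rs⁹)²: (rs⁹) · r = s⁹;   (s⁹) · s⁹ = s⁴
  (rs⁹)³: (s⁴) · r = rs⁴;   (rs⁴) · s⁹ = rs¹³

Answer: rs¹³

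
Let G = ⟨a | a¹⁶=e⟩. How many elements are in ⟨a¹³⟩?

|⟨a¹³⟩| equals the order of a¹³. Compute successive powers until reaching e:
  (a¹³)¹ = a¹³, (a¹³)² = a¹⁰, (a¹³)³ = a⁷, (a¹³)⁴ = a⁴, (a¹³)⁵ = a, (a¹³)⁶ = a¹⁴, (a¹³)⁷ = a¹¹, (a¹³)⁸ = a⁸, (a¹³)⁹ = a⁵, (a¹³)¹⁰ = a², (a¹³)¹¹ = a¹⁵, (a¹³)¹² = a¹², (a¹³)¹³ = a⁹, (a¹³)¹⁴ = a⁶, (a¹³)¹⁵ = a³, (a¹³)¹⁶ = e.
The smallest positive k with (a¹³)ᵏ = e is 16, so |⟨a¹³⟩| = 16.

Answer: 16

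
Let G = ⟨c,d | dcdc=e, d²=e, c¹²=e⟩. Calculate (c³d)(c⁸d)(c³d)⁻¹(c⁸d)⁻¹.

[(c³d), (c⁸d)] = (c³d)·(c⁸d)·(c³d)⁻¹·(c⁸d)⁻¹.
  (c³d) · (c⁸d) = c⁷
  (c⁷) · (c³d) = c¹⁰d
  (c¹⁰d) · (c⁸d) = c²

Answer: c²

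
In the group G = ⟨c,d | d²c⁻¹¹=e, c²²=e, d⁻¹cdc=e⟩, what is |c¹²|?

Compute successive powers until reaching e:
  (c¹²)¹ = c¹², (c¹²)² = c², (c¹²)³ = c¹⁴, (c¹²)⁴ = c⁴, (c¹²)⁵ = c¹⁶, (c¹²)⁶ = c⁶, (c¹²)⁷ = c¹⁸, (c¹²)⁸ = c⁸, (c¹²)⁹ = c²⁰, (c¹²)¹⁰ = c¹⁰, (c¹²)¹¹ = e.
The smallest positive k with (c¹²)ᵏ = e is 11.

Answer: 11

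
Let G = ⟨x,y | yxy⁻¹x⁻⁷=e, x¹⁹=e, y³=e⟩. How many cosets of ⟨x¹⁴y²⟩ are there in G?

First find ord(x¹⁴y²) by computing successive powers:
  (x¹⁴y²)¹ = x¹⁴y², (x¹⁴y²)² = x¹⁶y, (x¹⁴y²)³ = e.
So |⟨x¹⁴y²⟩| = ord(x¹⁴y²) = 3. With |G| = 57, by Lagrange [G : ⟨x¹⁴y²⟩] = 57/3 = 19.

Answer: 19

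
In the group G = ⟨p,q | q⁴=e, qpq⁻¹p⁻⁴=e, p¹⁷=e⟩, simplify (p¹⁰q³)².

Compute successive powers of (p¹⁰q³), reducing at each step:
  (p¹⁰q³)²: (p¹⁰q³) · p¹⁰ = p⁴q³;   (p⁴q³) · q³ = p⁴q²

Answer: p⁴q²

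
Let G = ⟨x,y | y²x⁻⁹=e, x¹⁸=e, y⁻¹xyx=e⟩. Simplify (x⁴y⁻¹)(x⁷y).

Compute (x⁴y⁻¹) · (x⁷y) by multiplying left to right and reducing via the relations at each step:
  (x⁴y⁻¹) · x⁷ = x⁶y
  (x⁶y) · y = x¹⁵

Answer: x¹⁵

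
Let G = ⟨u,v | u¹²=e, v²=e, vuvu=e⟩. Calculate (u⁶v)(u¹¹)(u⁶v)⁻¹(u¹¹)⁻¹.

[(u⁶v), (u¹¹)] = (u⁶v)·(u¹¹)·(u⁶v)⁻¹·(u¹¹)⁻¹.
  (u⁶v) · (u¹¹) = u⁷v
  (u⁷v) · (u⁶v) = u
  u · u = u²

Answer: u²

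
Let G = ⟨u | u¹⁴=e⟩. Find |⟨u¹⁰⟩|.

|⟨u¹⁰⟩| equals the order of u¹⁰. Compute successive powers until reaching e:
  (u¹⁰)¹ = u¹⁰, (u¹⁰)² = u⁶, (u¹⁰)³ = u², (u¹⁰)⁴ = u¹², (u¹⁰)⁵ = u⁸, (u¹⁰)⁶ = u⁴, (u¹⁰)⁷ = e.
The smallest positive k with (u¹⁰)ᵏ = e is 7, so |⟨u¹⁰⟩| = 7.

Answer: 7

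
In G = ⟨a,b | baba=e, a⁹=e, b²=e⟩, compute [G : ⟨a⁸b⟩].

First find ord(a⁸b) by computing successive powers:
  (a⁸b)¹ = a⁸b, (a⁸b)² = e.
So |⟨a⁸b⟩| = ord(a⁸b) = 2. With |G| = 18, by Lagrange [G : ⟨a⁸b⟩] = 18/2 = 9.

Answer: 9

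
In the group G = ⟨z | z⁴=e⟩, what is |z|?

Compute successive powers until reaching e:
  z¹ = z, z² = z², z³ = z³, z⁴ = e.
The smallest positive k with zᵏ = e is 4.

Answer: 4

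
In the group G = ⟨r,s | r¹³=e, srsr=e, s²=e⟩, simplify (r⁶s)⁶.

Compute successive powers of (r⁶s), reducing at each step:
  (r⁶s)²: (r⁶s) · r⁶ = s;   s · s = e
  (r⁶s)³: e · r⁶ = r⁶;   (r⁶) · s = r⁶s
  (r⁶s)⁴: (r⁶s) · r⁶ = s;   s · s = e
  (r⁶s)⁵: e · r⁶ = r⁶;   (r⁶) · s = r⁶s
  (r⁶s)⁶: (r⁶s) · r⁶ = s;   s · s = e

Answer: e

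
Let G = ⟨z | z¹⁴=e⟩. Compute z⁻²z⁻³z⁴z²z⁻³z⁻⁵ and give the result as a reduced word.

Multiply left to right, reducing at each step:
  (z¹²) · z⁻³ = z⁹
  (z⁹) · z⁴ = z¹³
  (z¹³) · z² = z
  z · z⁻³ = z¹²
  (z¹²) · z⁻⁵ = z⁷

Answer: z⁷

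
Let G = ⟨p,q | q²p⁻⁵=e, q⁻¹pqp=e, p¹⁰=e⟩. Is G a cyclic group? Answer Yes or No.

Every cyclic group is abelian. But p·q = pq while q·p = p⁴q⁻¹, so p·q ≠ q·p and G is not abelian. Hence G is not cyclic.

Answer: No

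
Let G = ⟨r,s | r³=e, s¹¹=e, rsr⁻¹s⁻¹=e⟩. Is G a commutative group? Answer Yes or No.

Each pair of generators commutes: r·s = rs = s·r. Since the generators pairwise commute, every element of G commutes with every other, so G is abelian.

Answer: Yes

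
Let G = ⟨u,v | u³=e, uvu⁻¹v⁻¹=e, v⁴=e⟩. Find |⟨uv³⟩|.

|⟨uv³⟩| equals the order of uv³. Compute successive powers until reaching e:
  (uv³)¹ = uv³, (uv³)² = u²v², (uv³)³ = v, (uv³)⁴ = u, (uv³)⁵ = u²v³, (uv³)⁶ = v², (uv³)⁷ = uv, (uv³)⁸ = u², (uv³)⁹ = v³, (uv³)¹⁰ = uv², (uv³)¹¹ = u²v, (uv³)¹² = e.
The smallest positive k with (uv³)ᵏ = e is 12, so |⟨uv³⟩| = 12.

Answer: 12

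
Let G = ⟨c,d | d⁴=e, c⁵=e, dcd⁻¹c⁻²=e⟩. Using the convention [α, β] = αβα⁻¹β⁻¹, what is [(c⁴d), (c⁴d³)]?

[(c⁴d), (c⁴d³)] = (c⁴d)·(c⁴d³)·(c⁴d)⁻¹·(c⁴d³)⁻¹.
  (c⁴d) · (c⁴d³) = c²
  (c²) · (c³d³) = d³
  (d³) · (c²d) = c

Answer: c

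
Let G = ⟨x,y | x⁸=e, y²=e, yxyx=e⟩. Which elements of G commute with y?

⟨y⟩ ⊆ C_G(y) since powers of y commute with y; so |C_G(y)| ≥ |⟨y⟩| = 2.
By orbit–stabilizer, |C_G(y)| = |G| / |conj. class of y| = 16 / 4 = 4.
The 4 elements commuting with y are {e, x⁴, y, x⁴y}.

Answer: {e, x⁴, y, x⁴y}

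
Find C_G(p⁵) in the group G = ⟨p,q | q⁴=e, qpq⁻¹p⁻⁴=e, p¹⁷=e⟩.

⟨p⁵⟩ ⊆ C_G(p⁵) since powers of p⁵ commute with p⁵; so |C_G(p⁵)| ≥ |⟨p⁵⟩| = 17.
By orbit–stabilizer, |C_G(p⁵)| = |G| / |conj. class of p⁵| = 68 / 4 = 17.
The 17 elements commuting with p⁵ are {e, p, p², p³, p⁴, p⁵, p⁶, p⁷, p⁸, p⁹, p¹⁰, p¹¹, p¹², p¹³, p¹⁴, p¹⁵, p¹⁶}.

Answer: {e, p, p², p³, p⁴, p⁵, p⁶, p⁷, p⁸, p⁹, p¹⁰, p¹¹, p¹², p¹³, p¹⁴, p¹⁵, p¹⁶}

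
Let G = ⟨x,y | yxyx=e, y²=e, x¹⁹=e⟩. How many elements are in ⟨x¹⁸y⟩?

|⟨x¹⁸y⟩| equals the order of x¹⁸y. Compute successive powers until reaching e:
  (x¹⁸y)¹ = x¹⁸y, (x¹⁸y)² = e.
The smallest positive k with (x¹⁸y)ᵏ = e is 2, so |⟨x¹⁸y⟩| = 2.

Answer: 2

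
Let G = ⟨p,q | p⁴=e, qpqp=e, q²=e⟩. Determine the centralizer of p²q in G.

⟨p²q⟩ ⊆ C_G(p²q) since powers of p²q commute with p²q; so |C_G(p²q)| ≥ |⟨p²q⟩| = 2.
By orbit–stabilizer, |C_G(p²q)| = |G| / |conj. class of p²q| = 8 / 2 = 4.
The 4 elements commuting with p²q are {e, p², q, p²q}.

Answer: {e, p², q, p²q}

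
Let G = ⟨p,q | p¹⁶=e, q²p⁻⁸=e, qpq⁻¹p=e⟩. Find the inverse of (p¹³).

The order of (p¹³) is 16 (smallest k with (p¹³)ᵏ = e), so (p¹³)⁻¹ = (p¹³)¹⁵ = p³.
Check: (p¹³) · (p³) → (p¹³) · p³ = e, giving e as required.

Answer: p³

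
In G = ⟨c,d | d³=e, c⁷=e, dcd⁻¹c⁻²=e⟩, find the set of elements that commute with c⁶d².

⟨c⁶d²⟩ ⊆ C_G(c⁶d²) since powers of c⁶d² commute with c⁶d²; so |C_G(c⁶d²)| ≥ |⟨c⁶d²⟩| = 3.
By orbit–stabilizer, |C_G(c⁶d²)| = |G| / |conj. class of c⁶d²| = 21 / 7 = 3.
The 3 elements commuting with c⁶d² are {e, c²d, c⁶d²}.

Answer: {e, c²d, c⁶d²}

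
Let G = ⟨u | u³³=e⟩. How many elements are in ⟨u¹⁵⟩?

|⟨u¹⁵⟩| equals the order of u¹⁵. Compute successive powers until reaching e:
  (u¹⁵)¹ = u¹⁵, (u¹⁵)² = u³⁰, (u¹⁵)³ = u¹², (u¹⁵)⁴ = u²⁷, (u¹⁵)⁵ = u⁹, (u¹⁵)⁶ = u²⁴, (u¹⁵)⁷ = u⁶, (u¹⁵)⁸ = u²¹, (u¹⁵)⁹ = u³, (u¹⁵)¹⁰ = u¹⁸, (u¹⁵)¹¹ = e.
The smallest positive k with (u¹⁵)ᵏ = e is 11, so |⟨u¹⁵⟩| = 11.

Answer: 11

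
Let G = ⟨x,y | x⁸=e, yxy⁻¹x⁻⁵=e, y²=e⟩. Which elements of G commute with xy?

⟨xy⟩ ⊆ C_G(xy) since powers of xy commute with xy; so |C_G(xy)| ≥ |⟨xy⟩| = 8.
By orbit–stabilizer, |C_G(xy)| = |G| / |conj. class of xy| = 16 / 2 = 8.
The 8 elements commuting with xy are {e, x², x⁴, x⁶, x⁵y, xy, x⁷y, x³y}.

Answer: {e, x², x⁴, x⁶, x⁵y, xy, x⁷y, x³y}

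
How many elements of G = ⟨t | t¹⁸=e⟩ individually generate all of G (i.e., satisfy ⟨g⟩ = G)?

G is cyclic of order 18. An element generates G iff its order is 18, and a cyclic group of order 18 has exactly φ(18) = 6 such elements.

Answer: 6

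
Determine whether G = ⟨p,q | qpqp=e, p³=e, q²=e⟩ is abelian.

p·q = pq but q·p = p²q, so p·q ≠ q·p and G is not abelian.

Answer: No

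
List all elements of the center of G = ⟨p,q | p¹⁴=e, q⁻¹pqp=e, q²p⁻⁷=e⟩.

An element z ∈ Z(G) iff z commutes with every generator.
For example p⁷ is central: (p⁷)·p = p⁸ = p·(p⁷); (p⁷)·q = q⁻¹ = q·(p⁷).
Whereas p ∉ Z(G) since p·q = pq ≠ p⁶q⁻¹ = q·p.
Checking each of the 28 elements this way gives Z(G) = {e, p⁷}, of order 2.

Answer: {e, p⁷}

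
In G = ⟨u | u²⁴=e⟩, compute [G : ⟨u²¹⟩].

First find ord(u²¹) by computing successive powers:
  (u²¹)¹ = u²¹, (u²¹)² = u¹⁸, (u²¹)³ = u¹⁵, (u²¹)⁴ = u¹², (u²¹)⁵ = u⁹, (u²¹)⁶ = u⁶, (u²¹)⁷ = u³, (u²¹)⁸ = e.
So |⟨u²¹⟩| = ord(u²¹) = 8. With |G| = 24, by Lagrange [G : ⟨u²¹⟩] = 24/8 = 3.

Answer: 3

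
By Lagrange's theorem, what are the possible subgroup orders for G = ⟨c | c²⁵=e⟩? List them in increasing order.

|G| = 25 = 5². By Lagrange's theorem the order of any subgroup divides 25; the divisors of 25 are 1, 5, 25.

Answer: 1, 5, 25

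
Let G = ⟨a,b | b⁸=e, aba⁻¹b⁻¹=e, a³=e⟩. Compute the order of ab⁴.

Compute successive powers until reaching e:
  (ab⁴)¹ = ab⁴, (ab⁴)² = a², (ab⁴)³ = b⁴, (ab⁴)⁴ = a, (ab⁴)⁵ = a²b⁴, (ab⁴)⁶ = e.
The smallest positive k with (ab⁴)ᵏ = e is 6.

Answer: 6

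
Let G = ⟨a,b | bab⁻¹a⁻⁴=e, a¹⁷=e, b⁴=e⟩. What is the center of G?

An element z ∈ Z(G) iff z commutes with every generator.
For example e is central: e·a = a = a·e; e·b = b = b·e.
Whereas a ∉ Z(G) since a·b = ab ≠ a⁴b = b·a.
Checking each of the 68 elements this way gives Z(G) = {e}, of order 1.

Answer: {e}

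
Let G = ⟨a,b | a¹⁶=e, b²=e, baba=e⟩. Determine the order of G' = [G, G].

G' = [G, G] is generated by all commutators. The generator-pair commutators are: [a, b] = a².
The subgroup they normally generate is {e, a², a⁴, a⁶, a⁸, a¹⁰, a¹², a¹⁴}, of order 8.
Check: |G/G'| = 32/8 = 4 is the order of the abelianisation.

Answer: 8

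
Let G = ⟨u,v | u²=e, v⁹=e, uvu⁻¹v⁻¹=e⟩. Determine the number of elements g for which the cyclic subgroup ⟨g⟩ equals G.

G is cyclic of order 18. An element generates G iff its order is 18, and a cyclic group of order 18 has exactly φ(18) = 6 such elements.

Answer: 6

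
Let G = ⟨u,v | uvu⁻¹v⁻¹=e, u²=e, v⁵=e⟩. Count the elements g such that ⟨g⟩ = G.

G is cyclic of order 10. An element generates G iff its order is 10, and a cyclic group of order 10 has exactly φ(10) = 4 such elements.

Answer: 4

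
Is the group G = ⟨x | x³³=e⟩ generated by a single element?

|G| = 33. The element x has order 33 (its powers give 33 distinct elements), so ⟨x⟩ = G and G is cyclic.

Answer: Yes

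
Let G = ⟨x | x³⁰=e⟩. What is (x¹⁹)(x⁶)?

Compute (x¹⁹) · (x⁶) by multiplying left to right and reducing via the relations at each step:
  (x¹⁹) · x⁶ = x²⁵

Answer: x²⁵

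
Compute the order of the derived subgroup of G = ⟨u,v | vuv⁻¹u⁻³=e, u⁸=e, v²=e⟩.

G' = [G, G] is generated by all commutators. The generator-pair commutators are: [u, v] = u⁶.
The subgroup they normally generate is {e, u², u⁴, u⁶}, of order 4.
Check: |G/G'| = 16/4 = 4 is the order of the abelianisation.

Answer: 4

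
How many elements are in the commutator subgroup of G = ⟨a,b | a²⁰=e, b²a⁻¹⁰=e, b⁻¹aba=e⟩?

G' = [G, G] is generated by all commutators. The generator-pair commutators are: [a, b] = a².
The subgroup they normally generate is {e, a², a⁴, a⁶, a⁸, a¹⁰, a¹², a¹⁴, a¹⁶, a¹⁸}, of order 10.
Check: |G/G'| = 40/10 = 4 is the order of the abelianisation.

Answer: 10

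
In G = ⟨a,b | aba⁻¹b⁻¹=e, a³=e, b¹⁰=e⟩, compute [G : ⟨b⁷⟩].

First find ord(b⁷) by computing successive powers:
  (b⁷)¹ = b⁷, (b⁷)² = b⁴, (b⁷)³ = b, (b⁷)⁴ = b⁸, (b⁷)⁵ = b⁵, (b⁷)⁶ = b², (b⁷)⁷ = b⁹, (b⁷)⁸ = b⁶, (b⁷)⁹ = b³, (b⁷)¹⁰ = e.
So |⟨b⁷⟩| = ord(b⁷) = 10. With |G| = 30, by Lagrange [G : ⟨b⁷⟩] = 30/10 = 3.

Answer: 3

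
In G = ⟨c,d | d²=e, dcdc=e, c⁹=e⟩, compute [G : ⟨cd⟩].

First find ord(cd) by computing successive powers:
  (cd)¹ = cd, (cd)² = e.
So |⟨cd⟩| = ord(cd) = 2. With |G| = 18, by Lagrange [G : ⟨cd⟩] = 18/2 = 9.

Answer: 9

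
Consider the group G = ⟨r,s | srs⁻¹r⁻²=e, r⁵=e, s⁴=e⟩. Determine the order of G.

Enumerate words in the generators, reducing via the relations: the distinct elements are
  {e, r, s, rs, r², r³, r⁴, s², s³, rs², rs³, r²s, r³s, r⁴s, r²s², r²s³, r³s², r³s³, r⁴s², r⁴s³}.
No further products give new elements, so |G| = 20.

Answer: 20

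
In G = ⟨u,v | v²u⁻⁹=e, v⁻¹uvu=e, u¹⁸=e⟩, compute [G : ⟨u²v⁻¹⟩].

First find ord(u²v⁻¹) by computing successive powers:
  (u²v⁻¹)¹ = u²v⁻¹, (u²v⁻¹)² = u⁹, (u²v⁻¹)³ = u²v, (u²v⁻¹)⁴ = e.
So |⟨u²v⁻¹⟩| = ord(u²v⁻¹) = 4. With |G| = 36, by Lagrange [G : ⟨u²v⁻¹⟩] = 36/4 = 9.

Answer: 9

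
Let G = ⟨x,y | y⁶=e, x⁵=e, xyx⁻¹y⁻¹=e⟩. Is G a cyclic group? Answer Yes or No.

|G| = 30. The element xy has order 30 (its powers give 30 distinct elements), so ⟨xy⟩ = G and G is cyclic.

Answer: Yes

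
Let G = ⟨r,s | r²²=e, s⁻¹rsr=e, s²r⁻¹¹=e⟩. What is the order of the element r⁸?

Compute successive powers until reaching e:
  (r⁸)¹ = r⁸, (r⁸)² = r¹⁶, (r⁸)³ = r², (r⁸)⁴ = r¹⁰, (r⁸)⁵ = r¹⁸, (r⁸)⁶ = r⁴, (r⁸)⁷ = r¹², (r⁸)⁸ = r²⁰, (r⁸)⁹ = r⁶, (r⁸)¹⁰ = r¹⁴, (r⁸)¹¹ = e.
The smallest positive k with (r⁸)ᵏ = e is 11.

Answer: 11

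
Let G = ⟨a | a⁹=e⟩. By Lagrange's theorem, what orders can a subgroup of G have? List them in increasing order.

|G| = 9 = 3². By Lagrange's theorem the order of any subgroup divides 9; the divisors of 9 are 1, 3, 9.

Answer: 1, 3, 9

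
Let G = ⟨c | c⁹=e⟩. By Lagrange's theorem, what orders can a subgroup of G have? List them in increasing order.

|G| = 9 = 3². By Lagrange's theorem the order of any subgroup divides 9; the divisors of 9 are 1, 3, 9.

Answer: 1, 3, 9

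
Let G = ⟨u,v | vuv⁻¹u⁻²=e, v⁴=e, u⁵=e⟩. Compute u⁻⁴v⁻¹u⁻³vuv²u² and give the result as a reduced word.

Multiply left to right, reducing at each step:
  u · v⁻¹ = uv³
  (uv³) · u⁻³ = u²v³
  (u²v³) · v = u²
  (u²) · u = u³
  (u³) · v² = u³v²
  (u³v²) · u² = uv²

Answer: uv²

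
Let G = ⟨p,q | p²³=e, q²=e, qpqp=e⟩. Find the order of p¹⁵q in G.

Compute successive powers until reaching e:
  (p¹⁵q)¹ = p¹⁵q, (p¹⁵q)² = e.
The smallest positive k with (p¹⁵q)ᵏ = e is 2.

Answer: 2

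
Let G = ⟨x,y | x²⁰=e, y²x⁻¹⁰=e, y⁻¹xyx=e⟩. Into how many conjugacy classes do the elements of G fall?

The conjugacy classes (representative and size) are:
  [e] (size 1), [x] (size 2), [x²] (size 2), [x³] (size 2), [x⁴] (size 2), [x⁵] (size 2), [x¹⁴] (size 2), [x⁷] (size 2), [x⁸] (size 2), [x¹¹] (size 2), [x¹⁰] (size 1), [x²y⁻¹] (size 10), [x⁹y] (size 10).
Class equation: 1 + 2 + 2 + 2 + 2 + 2 + 2 + 2 + 2 + 2 + 1 + 10 + 10 = 40 = |G|. So G has 13 conjugacy classes.

Answer: 13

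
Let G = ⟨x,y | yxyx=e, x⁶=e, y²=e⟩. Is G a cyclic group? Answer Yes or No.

Every cyclic group is abelian. But x·y = xy while y·x = x⁵y, so x·y ≠ y·x and G is not abelian. Hence G is not cyclic.

Answer: No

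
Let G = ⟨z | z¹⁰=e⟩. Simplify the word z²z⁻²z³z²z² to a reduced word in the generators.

Multiply left to right, reducing at each step:
  (z²) · z⁻² = e
  e · z³ = z³
  (z³) · z² = z⁵
  (z⁵) · z² = z⁷

Answer: z⁷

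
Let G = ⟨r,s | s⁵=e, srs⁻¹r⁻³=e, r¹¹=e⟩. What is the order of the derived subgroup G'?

G' = [G, G] is generated by all commutators. The generator-pair commutators are: [r, s] = r⁹.
The subgroup they normally generate is {e, r, r², r³, r⁴, r⁵, r⁶, r⁷, r⁸, r⁹, r¹⁰}, of order 11.
Check: |G/G'| = 55/11 = 5 is the order of the abelianisation.

Answer: 11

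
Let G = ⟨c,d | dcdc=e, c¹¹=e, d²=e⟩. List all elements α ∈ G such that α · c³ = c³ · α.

⟨c³⟩ ⊆ C_G(c³) since powers of c³ commute with c³; so |C_G(c³)| ≥ |⟨c³⟩| = 11.
By orbit–stabilizer, |C_G(c³)| = |G| / |conj. class of c³| = 22 / 2 = 11.
The 11 elements commuting with c³ are {e, c, c², c³, c⁴, c⁵, c⁶, c⁷, c⁸, c⁹, c¹⁰}.

Answer: {e, c, c², c³, c⁴, c⁵, c⁶, c⁷, c⁸, c⁹, c¹⁰}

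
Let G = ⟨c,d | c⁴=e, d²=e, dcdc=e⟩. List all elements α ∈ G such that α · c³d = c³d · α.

⟨c³d⟩ ⊆ C_G(c³d) since powers of c³d commute with c³d; so |C_G(c³d)| ≥ |⟨c³d⟩| = 2.
By orbit–stabilizer, |C_G(c³d)| = |G| / |conj. class of c³d| = 8 / 2 = 4.
The 4 elements commuting with c³d are {e, c², c³d, cd}.

Answer: {e, c², c³d, cd}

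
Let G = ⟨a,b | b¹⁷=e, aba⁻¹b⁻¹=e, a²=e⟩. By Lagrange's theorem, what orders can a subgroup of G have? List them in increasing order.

|G| = 34 = 2 · 17. By Lagrange's theorem the order of any subgroup divides 34; the divisors of 34 are 1, 2, 17, 34.

Answer: 1, 2, 17, 34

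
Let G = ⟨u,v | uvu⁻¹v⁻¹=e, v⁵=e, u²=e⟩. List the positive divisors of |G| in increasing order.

|G| = 10 = 2 · 5. By Lagrange's theorem the order of any subgroup divides 10; the divisors of 10 are 1, 2, 5, 10.

Answer: 1, 2, 5, 10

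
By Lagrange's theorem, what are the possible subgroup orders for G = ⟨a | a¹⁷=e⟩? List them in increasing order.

|G| = 17 = 17. By Lagrange's theorem the order of any subgroup divides 17; the divisors of 17 are 1, 17.

Answer: 1, 17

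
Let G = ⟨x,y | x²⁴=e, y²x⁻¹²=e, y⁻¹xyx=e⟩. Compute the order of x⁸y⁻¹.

Compute successive powers until reaching e:
  (x⁸y⁻¹)¹ = x⁸y⁻¹, (x⁸y⁻¹)² = x¹², (x⁸y⁻¹)³ = x⁸y, (x⁸y⁻¹)⁴ = e.
The smallest positive k with (x⁸y⁻¹)ᵏ = e is 4.

Answer: 4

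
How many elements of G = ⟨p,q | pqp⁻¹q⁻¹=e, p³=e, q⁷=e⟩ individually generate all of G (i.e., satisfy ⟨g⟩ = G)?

G is cyclic of order 21. An element generates G iff its order is 21, and a cyclic group of order 21 has exactly φ(21) = 12 such elements.

Answer: 12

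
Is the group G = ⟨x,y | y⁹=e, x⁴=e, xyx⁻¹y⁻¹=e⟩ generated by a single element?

|G| = 36. The element xy has order 36 (its powers give 36 distinct elements), so ⟨xy⟩ = G and G is cyclic.

Answer: Yes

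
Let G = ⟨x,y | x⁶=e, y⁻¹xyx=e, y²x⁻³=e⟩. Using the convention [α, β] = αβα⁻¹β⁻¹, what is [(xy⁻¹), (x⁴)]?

[(xy⁻¹), (x⁴)] = (xy⁻¹)·(x⁴)·(xy⁻¹)⁻¹·(x⁴)⁻¹.
  (xy⁻¹) · (x⁴) = y
  y · (xy) = x²
  (x²) · (x²) = x⁴

Answer: x⁴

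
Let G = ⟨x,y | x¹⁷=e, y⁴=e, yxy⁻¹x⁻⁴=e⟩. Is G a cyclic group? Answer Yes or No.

Every cyclic group is abelian. But x·y = xy while y·x = x⁴y, so x·y ≠ y·x and G is not abelian. Hence G is not cyclic.

Answer: No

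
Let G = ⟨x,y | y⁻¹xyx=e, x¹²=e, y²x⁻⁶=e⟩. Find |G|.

Enumerate words in the generators, reducing via the relations: the distinct elements are
  {e, x, y, xy, x², x³, x⁴, x⁵, x⁶, x⁷, x⁸, x⁹, x²y, x³y, x¹¹, x¹⁰, x⁴y, x⁵y, y⁻¹, xy⁻¹, x²y⁻¹, x³y⁻¹, x⁴y⁻¹, x⁵y⁻¹}.
No further products give new elements, so |G| = 24.

Answer: 24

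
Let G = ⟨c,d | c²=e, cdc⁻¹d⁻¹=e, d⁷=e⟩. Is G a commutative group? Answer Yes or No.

Each pair of generators commutes: c·d = cd = d·c. Since the generators pairwise commute, every element of G commutes with every other, so G is abelian.

Answer: Yes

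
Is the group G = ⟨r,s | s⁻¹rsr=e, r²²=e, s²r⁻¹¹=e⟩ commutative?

r·s = rs but s·r = r¹⁰s⁻¹, so r·s ≠ s·r and G is not abelian.

Answer: No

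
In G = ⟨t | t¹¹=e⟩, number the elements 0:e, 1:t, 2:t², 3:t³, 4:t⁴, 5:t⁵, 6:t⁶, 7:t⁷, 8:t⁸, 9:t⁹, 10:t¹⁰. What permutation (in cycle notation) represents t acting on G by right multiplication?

(0 1 2 3 4 5 6 7 8 9 10)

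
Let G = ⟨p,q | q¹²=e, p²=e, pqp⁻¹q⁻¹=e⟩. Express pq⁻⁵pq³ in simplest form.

Multiply left to right, reducing at each step:
  p · q⁻⁵ = pq⁷
  (pq⁷) · p = q⁷
  (q⁷) · q³ = q¹⁰

Answer: q¹⁰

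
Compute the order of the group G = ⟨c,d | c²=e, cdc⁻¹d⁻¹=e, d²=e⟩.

Enumerate words in the generators, reducing via the relations: the distinct elements are
  {c, d, e, cd}.
No further products give new elements, so |G| = 4.

Answer: 4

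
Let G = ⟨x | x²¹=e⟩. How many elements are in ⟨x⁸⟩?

|⟨x⁸⟩| equals the order of x⁸. Compute successive powers until reaching e:
  (x⁸)¹ = x⁸, (x⁸)² = x¹⁶, (x⁸)³ = x³, (x⁸)⁴ = x¹¹, (x⁸)⁵ = x¹⁹, (x⁸)⁶ = x⁶, (x⁸)⁷ = x¹⁴, (x⁸)⁸ = x, (x⁸)⁹ = x⁹, (x⁸)¹⁰ = x¹⁷, (x⁸)¹¹ = x⁴, (x⁸)¹² = x¹², (x⁸)¹³ = x²⁰, (x⁸)¹⁴ = x⁷, (x⁸)¹⁵ = x¹⁵, (x⁸)¹⁶ = x², (x⁸)¹⁷ = x¹⁰, (x⁸)¹⁸ = x¹⁸, (x⁸)¹⁹ = x⁵, (x⁸)²⁰ = x¹³, (x⁸)²¹ = e.
The smallest positive k with (x⁸)ᵏ = e is 21, so |⟨x⁸⟩| = 21.

Answer: 21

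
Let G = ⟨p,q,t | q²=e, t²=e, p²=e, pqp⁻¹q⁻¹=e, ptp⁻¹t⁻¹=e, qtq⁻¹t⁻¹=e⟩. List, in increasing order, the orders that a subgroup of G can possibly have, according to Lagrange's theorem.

|G| = 8 = 2³. By Lagrange's theorem the order of any subgroup divides 8; the divisors of 8 are 1, 2, 4, 8.

Answer: 1, 2, 4, 8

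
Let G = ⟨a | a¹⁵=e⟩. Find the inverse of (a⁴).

The order of (a⁴) is 15 (smallest k with (a⁴)ᵏ = e), so (a⁴)⁻¹ = (a⁴)¹⁴ = a¹¹.
Check: (a⁴) · (a¹¹) → (a⁴) · a¹¹ = e, giving e as required.

Answer: a¹¹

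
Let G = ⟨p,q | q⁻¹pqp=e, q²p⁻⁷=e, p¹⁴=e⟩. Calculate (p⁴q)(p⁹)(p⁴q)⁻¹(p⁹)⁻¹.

[(p⁴q), (p⁹)] = (p⁴q)·(p⁹)·(p⁴q)⁻¹·(p⁹)⁻¹.
  (p⁴q) · (p⁹) = p²q⁻¹
  (p²q⁻¹) · (p⁴q⁻¹) = p⁵
  (p⁵) · (p⁵) = p¹⁰

Answer: p¹⁰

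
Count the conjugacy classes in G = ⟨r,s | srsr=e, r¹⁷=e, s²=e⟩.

The conjugacy classes (representative and size) are:
  [e] (size 1), [r¹⁶] (size 2), [r²] (size 2), [r³] (size 2), [r¹³] (size 2), [r¹²] (size 2), [r⁶] (size 2), [r¹⁰] (size 2), [r⁹] (size 2), [r⁷s] (size 17).
Class equation: 1 + 2 + 2 + 2 + 2 + 2 + 2 + 2 + 2 + 17 = 34 = |G|. So G has 10 conjugacy classes.

Answer: 10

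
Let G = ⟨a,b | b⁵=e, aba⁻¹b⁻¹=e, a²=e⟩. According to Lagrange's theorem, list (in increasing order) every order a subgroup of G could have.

|G| = 10 = 2 · 5. By Lagrange's theorem the order of any subgroup divides 10; the divisors of 10 are 1, 2, 5, 10.

Answer: 1, 2, 5, 10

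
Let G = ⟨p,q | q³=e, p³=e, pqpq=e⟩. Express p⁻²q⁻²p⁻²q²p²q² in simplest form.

Multiply left to right, reducing at each step:
  p · q⁻² = pq
  (pq) · p⁻² = q²
  (q²) · q² = q
  q · p² = qp²
  (qp²) · q² = q²p

Answer: q²p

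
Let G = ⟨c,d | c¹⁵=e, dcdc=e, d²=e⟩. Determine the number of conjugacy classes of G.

The conjugacy classes (representative and size) are:
  [e] (size 1), [c¹⁴] (size 2), [c²] (size 2), [c³] (size 2), [c⁴] (size 2), [c¹⁰] (size 2), [c⁹] (size 2), [c⁷] (size 2), [c¹³d] (size 15).
Class equation: 1 + 2 + 2 + 2 + 2 + 2 + 2 + 2 + 15 = 30 = |G|. So G has 9 conjugacy classes.

Answer: 9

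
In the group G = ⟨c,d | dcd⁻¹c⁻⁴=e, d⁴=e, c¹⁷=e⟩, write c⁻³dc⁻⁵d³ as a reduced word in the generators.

Multiply left to right, reducing at each step:
  (c¹⁴) · d = c¹⁴d
  (c¹⁴d) · c⁻⁵ = c¹¹d
  (c¹¹d) · d³ = c¹¹

Answer: c¹¹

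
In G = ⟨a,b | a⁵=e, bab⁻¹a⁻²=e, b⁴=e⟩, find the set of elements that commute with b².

⟨b²⟩ ⊆ C_G(b²) since powers of b² commute with b²; so |C_G(b²)| ≥ |⟨b²⟩| = 2.
By orbit–stabilizer, |C_G(b²)| = |G| / |conj. class of b²| = 20 / 5 = 4.
The 4 elements commuting with b² are {e, b, b², b³}.

Answer: {e, b, b², b³}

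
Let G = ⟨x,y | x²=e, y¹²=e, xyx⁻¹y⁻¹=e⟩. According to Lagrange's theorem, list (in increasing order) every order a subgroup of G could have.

|G| = 24 = 2³ · 3. By Lagrange's theorem the order of any subgroup divides 24; the divisors of 24 are 1, 2, 3, 4, 6, 8, 12, 24.

Answer: 1, 2, 3, 4, 6, 8, 12, 24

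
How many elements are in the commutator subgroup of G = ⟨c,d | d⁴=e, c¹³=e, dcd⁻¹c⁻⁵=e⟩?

G' = [G, G] is generated by all commutators. The generator-pair commutators are: [c, d] = c⁹.
The subgroup they normally generate is {e, c, c², c³, c⁴, c⁵, c⁶, c⁷, c⁸, c⁹, c¹⁰, c¹¹, c¹²}, of order 13.
Check: |G/G'| = 52/13 = 4 is the order of the abelianisation.

Answer: 13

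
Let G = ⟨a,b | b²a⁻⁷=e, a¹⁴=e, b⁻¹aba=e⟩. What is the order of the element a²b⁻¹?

Compute successive powers until reaching e:
  (a²b⁻¹)¹ = a²b⁻¹, (a²b⁻¹)² = a⁷, (a²b⁻¹)³ = a²b, (a²b⁻¹)⁴ = e.
The smallest positive k with (a²b⁻¹)ᵏ = e is 4.

Answer: 4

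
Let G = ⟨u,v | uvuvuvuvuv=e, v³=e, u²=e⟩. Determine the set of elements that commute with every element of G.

An element z ∈ Z(G) iff z commutes with every generator.
For example e is central: e·u = u = u·e; e·v = v = v·e.
Whereas u ∉ Z(G) since u·v = uv ≠ vu = v·u.
Checking each of the 60 elements this way gives Z(G) = {e}, of order 1.

Answer: {e}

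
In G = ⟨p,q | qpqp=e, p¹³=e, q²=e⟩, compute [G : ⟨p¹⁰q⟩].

First find ord(p¹⁰q) by computing successive powers:
  (p¹⁰q)¹ = p¹⁰q, (p¹⁰q)² = e.
So |⟨p¹⁰q⟩| = ord(p¹⁰q) = 2. With |G| = 26, by Lagrange [G : ⟨p¹⁰q⟩] = 26/2 = 13.

Answer: 13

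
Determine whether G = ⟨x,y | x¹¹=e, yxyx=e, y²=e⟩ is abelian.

x·y = xy but y·x = x¹⁰y, so x·y ≠ y·x and G is not abelian.

Answer: No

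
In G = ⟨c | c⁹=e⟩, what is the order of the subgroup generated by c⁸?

|⟨c⁸⟩| equals the order of c⁸. Compute successive powers until reaching e:
  (c⁸)¹ = c⁸, (c⁸)² = c⁷, (c⁸)³ = c⁶, (c⁸)⁴ = c⁵, (c⁸)⁵ = c⁴, (c⁸)⁶ = c³, (c⁸)⁷ = c², (c⁸)⁸ = c, (c⁸)⁹ = e.
The smallest positive k with (c⁸)ᵏ = e is 9, so |⟨c⁸⟩| = 9.

Answer: 9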